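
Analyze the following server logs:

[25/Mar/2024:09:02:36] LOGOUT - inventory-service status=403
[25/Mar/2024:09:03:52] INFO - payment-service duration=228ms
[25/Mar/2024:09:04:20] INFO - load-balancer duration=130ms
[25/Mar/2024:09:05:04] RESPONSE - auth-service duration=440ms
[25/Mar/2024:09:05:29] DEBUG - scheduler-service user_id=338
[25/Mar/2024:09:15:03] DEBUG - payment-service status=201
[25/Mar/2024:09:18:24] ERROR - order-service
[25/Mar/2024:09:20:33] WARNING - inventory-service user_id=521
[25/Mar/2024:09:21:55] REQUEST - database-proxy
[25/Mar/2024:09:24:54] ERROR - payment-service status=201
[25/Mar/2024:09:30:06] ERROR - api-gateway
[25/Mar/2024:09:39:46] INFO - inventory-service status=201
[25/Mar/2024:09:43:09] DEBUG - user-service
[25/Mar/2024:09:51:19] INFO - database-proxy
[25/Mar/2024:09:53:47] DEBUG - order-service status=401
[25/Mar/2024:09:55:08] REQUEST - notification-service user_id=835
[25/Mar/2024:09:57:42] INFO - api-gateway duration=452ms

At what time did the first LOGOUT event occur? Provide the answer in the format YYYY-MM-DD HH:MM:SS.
2024-03-25 09:02:36

To find the first event:

1. Filter for all LOGOUT events
2. Sort by timestamp
3. Select the first one
4. Timestamp: 2024-03-25 09:02:36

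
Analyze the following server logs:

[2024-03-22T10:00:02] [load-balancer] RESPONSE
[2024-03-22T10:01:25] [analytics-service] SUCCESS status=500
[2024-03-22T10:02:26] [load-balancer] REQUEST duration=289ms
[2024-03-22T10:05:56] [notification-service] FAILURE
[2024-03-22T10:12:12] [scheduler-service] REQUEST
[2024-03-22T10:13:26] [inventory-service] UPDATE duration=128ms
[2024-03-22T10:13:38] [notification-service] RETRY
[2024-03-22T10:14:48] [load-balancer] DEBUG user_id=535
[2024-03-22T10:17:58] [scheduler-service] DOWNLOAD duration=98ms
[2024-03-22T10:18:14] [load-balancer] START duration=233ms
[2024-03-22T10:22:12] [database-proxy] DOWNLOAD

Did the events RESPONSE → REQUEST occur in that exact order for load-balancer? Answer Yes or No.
Yes

To verify sequence order:

1. Find all events in sequence RESPONSE → REQUEST for load-balancer
2. Extract their timestamps
3. Check if timestamps are in ascending order
4. Result: Yes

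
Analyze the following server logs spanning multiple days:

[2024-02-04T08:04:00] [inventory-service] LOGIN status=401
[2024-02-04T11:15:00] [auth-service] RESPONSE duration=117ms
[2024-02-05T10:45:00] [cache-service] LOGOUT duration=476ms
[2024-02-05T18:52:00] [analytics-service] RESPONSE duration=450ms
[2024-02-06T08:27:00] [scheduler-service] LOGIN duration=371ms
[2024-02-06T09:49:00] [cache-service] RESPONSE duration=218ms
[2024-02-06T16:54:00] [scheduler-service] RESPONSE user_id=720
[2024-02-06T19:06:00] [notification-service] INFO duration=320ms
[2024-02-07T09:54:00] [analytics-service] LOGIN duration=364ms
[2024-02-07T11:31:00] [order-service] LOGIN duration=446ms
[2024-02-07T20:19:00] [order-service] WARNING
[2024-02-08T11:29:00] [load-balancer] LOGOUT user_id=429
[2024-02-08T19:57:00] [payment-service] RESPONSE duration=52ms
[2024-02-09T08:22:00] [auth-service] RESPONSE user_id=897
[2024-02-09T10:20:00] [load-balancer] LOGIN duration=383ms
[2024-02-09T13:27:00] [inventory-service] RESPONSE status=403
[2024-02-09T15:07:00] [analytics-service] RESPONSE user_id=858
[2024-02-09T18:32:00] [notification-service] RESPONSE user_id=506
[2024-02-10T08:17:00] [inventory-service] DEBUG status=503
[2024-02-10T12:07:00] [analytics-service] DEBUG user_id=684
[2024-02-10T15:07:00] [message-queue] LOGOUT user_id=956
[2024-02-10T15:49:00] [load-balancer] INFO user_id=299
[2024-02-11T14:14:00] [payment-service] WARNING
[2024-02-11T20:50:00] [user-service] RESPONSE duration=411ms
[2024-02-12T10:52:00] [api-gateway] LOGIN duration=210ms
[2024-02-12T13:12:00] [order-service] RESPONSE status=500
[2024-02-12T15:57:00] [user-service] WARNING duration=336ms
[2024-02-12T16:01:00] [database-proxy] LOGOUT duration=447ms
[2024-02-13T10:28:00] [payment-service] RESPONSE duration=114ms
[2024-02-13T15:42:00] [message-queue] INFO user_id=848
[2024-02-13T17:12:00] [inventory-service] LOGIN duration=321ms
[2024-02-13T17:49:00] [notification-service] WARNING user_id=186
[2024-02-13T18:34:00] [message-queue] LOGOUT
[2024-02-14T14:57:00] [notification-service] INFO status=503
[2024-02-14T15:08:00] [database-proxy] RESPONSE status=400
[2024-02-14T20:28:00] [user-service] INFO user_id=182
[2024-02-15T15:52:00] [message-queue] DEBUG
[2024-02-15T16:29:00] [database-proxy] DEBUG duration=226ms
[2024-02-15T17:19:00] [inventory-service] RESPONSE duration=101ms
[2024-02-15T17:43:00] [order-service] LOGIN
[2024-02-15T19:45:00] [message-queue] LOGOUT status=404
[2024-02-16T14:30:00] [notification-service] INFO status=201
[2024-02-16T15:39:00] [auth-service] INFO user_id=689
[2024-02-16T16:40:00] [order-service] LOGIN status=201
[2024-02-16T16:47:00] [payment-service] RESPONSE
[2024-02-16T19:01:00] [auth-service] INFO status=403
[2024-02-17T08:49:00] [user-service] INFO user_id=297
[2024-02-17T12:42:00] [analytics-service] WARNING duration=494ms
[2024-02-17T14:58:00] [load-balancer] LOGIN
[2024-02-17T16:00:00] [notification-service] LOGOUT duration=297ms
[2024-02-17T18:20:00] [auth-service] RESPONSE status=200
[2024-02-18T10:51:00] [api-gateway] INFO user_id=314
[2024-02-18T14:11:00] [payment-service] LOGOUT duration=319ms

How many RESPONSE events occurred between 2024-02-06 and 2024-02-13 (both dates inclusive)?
10

To filter by date range:

1. Date range: 2024-02-06 through 2024-02-13, both dates inclusive
2. Filter for RESPONSE events whose date falls in this range
3. Count matching events: 10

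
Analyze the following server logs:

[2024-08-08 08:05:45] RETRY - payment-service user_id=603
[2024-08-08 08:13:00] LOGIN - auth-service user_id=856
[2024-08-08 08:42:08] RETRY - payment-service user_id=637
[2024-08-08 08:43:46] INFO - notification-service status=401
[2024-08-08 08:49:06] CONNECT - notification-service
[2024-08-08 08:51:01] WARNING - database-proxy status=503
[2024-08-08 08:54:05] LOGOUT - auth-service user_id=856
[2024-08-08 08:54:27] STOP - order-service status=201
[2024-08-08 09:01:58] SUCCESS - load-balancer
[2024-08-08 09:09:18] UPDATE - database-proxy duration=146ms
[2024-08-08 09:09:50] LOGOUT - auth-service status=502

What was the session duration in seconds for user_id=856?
2465

To calculate session duration:

1. Find LOGIN event for user_id=856: 2024-08-08 08:13:00
2. Find LOGOUT event for user_id=856: 2024-08-08 08:54:05
3. Session duration: 2024-08-08 08:54:05 - 2024-08-08 08:13:00 = 2465 seconds (41 minutes)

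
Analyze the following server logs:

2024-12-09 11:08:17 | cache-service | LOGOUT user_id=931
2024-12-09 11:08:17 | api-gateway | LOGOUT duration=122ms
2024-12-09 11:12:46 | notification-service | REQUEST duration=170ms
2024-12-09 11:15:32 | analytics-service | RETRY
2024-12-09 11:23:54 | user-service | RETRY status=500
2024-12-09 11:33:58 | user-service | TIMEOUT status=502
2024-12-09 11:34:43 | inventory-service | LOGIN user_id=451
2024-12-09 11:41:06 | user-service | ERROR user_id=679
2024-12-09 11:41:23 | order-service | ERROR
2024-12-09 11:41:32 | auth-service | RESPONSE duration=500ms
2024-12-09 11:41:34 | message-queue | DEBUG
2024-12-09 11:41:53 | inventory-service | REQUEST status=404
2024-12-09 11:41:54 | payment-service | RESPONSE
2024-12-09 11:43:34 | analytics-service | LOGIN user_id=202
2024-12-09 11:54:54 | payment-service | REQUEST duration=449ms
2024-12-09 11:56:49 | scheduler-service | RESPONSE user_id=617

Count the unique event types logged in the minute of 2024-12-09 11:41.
4

To count unique event types:

1. Filter events in the minute starting at 2024-12-09 11:41
2. Extract event types from matching entries
3. Count unique types: 4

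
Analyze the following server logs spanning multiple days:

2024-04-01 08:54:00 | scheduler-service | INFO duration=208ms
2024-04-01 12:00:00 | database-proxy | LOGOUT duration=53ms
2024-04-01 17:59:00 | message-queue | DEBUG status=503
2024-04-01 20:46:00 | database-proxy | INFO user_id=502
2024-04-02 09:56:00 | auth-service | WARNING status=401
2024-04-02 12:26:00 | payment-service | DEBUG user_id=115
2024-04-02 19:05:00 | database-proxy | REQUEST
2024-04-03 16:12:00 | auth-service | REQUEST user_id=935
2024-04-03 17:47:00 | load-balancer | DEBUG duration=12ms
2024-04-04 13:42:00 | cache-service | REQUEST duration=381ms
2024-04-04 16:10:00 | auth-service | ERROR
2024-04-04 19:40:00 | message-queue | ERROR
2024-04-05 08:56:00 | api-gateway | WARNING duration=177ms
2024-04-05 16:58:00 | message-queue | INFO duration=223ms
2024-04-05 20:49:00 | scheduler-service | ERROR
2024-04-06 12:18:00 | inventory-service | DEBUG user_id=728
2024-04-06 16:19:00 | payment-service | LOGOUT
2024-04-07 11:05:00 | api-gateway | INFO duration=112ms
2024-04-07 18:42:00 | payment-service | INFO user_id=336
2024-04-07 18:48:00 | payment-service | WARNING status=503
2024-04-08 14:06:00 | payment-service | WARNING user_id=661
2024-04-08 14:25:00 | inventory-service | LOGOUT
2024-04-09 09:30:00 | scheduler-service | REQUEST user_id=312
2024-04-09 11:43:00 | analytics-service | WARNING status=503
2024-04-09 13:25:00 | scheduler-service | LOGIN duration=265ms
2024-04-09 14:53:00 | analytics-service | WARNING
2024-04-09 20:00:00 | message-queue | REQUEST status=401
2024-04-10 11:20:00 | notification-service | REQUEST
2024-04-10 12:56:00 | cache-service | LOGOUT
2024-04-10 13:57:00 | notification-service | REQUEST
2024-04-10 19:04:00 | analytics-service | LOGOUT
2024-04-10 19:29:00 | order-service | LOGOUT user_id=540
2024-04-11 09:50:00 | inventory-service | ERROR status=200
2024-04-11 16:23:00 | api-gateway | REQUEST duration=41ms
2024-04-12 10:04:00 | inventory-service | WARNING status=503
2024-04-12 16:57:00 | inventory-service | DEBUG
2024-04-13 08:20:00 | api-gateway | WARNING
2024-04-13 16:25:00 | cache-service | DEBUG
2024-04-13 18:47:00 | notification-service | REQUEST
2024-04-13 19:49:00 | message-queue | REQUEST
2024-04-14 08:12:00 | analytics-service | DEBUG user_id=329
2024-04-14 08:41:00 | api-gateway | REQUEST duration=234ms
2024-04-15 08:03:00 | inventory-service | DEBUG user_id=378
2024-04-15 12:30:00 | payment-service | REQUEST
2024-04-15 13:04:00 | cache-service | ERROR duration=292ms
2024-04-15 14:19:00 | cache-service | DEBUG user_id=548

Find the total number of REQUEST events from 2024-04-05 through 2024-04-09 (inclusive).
2

To filter by date range:

1. Date range: 2024-04-05 through 2024-04-09, both dates inclusive
2. Filter for REQUEST events whose date falls in this range
3. Count matching events: 2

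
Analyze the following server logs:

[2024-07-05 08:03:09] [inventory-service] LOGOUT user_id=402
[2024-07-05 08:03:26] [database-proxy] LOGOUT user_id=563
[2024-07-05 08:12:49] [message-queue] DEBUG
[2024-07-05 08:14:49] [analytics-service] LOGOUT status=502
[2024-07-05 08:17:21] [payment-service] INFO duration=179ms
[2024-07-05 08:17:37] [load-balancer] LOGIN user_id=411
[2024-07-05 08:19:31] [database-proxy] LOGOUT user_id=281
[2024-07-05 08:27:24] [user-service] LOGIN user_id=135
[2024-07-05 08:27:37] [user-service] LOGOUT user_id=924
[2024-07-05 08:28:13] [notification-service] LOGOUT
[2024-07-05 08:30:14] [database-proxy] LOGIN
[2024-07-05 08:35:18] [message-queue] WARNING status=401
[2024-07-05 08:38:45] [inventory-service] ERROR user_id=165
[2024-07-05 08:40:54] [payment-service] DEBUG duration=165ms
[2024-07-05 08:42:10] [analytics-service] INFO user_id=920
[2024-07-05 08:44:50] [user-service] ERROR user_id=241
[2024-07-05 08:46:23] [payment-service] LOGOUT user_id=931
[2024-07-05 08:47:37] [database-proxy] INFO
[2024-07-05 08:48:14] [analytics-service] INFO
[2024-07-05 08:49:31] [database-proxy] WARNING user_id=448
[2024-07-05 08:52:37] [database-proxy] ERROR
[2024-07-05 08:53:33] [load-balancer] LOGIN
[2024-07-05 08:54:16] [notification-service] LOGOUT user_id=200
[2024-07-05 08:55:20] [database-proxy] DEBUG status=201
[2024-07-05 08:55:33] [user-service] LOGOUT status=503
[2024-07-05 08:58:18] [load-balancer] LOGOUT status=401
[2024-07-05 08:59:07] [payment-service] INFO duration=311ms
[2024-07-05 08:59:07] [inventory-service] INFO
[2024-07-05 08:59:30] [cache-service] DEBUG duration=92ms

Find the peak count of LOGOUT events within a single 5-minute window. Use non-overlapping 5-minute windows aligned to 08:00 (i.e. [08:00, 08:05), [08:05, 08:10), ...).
2

To find the burst window:

1. Divide the log period into non-overlapping 5-minute windows starting at 08:00
2. Count LOGOUT events in each window
3. Find the window with maximum count
4. Maximum events in a window: 2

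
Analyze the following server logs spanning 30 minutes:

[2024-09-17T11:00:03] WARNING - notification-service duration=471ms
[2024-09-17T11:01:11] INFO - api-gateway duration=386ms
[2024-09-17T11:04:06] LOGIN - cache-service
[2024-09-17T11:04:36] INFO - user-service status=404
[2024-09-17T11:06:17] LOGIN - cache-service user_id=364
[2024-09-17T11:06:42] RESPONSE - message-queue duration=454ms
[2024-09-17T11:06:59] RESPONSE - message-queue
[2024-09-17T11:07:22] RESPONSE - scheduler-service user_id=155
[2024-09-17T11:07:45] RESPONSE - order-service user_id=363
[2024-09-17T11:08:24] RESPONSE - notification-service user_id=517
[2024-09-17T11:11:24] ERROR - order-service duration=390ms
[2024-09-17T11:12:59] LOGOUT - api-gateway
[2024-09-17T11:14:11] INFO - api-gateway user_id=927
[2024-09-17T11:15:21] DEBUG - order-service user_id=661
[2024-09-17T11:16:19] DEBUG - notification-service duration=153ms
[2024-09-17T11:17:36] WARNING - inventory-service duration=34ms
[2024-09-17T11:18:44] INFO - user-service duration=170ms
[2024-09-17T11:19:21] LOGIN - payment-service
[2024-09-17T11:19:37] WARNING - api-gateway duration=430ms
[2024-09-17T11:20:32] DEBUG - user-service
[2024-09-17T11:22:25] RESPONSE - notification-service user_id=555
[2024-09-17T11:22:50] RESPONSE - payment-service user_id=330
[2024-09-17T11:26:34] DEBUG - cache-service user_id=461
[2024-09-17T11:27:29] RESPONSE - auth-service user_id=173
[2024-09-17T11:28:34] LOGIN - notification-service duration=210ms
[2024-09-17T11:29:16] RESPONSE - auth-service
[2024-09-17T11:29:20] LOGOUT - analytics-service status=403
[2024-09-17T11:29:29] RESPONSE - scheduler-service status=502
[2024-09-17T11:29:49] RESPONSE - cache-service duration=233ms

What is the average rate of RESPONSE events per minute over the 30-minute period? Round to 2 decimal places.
0.37

To calculate the rate:

1. Count total RESPONSE events: 11
2. Total time period: 30 minutes
3. Rate = 11 / 30 = 0.37 events per minute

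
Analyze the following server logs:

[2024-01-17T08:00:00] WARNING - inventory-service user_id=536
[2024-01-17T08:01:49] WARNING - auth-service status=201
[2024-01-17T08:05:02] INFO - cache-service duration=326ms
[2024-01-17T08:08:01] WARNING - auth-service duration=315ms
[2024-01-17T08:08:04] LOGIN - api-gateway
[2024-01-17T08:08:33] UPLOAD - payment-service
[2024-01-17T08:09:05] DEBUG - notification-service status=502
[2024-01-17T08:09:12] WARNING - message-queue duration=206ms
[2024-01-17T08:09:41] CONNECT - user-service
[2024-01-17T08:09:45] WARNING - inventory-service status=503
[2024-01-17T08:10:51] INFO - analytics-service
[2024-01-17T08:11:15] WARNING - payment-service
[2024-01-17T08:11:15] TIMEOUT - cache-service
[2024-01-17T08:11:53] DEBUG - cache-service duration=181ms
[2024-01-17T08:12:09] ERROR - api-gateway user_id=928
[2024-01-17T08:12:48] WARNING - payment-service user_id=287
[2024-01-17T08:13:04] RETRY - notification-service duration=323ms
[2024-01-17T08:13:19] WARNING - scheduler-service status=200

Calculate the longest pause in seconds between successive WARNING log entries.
372

To find the longest gap:

1. Extract all WARNING events in chronological order
2. Calculate time differences between consecutive events
3. Find the maximum difference
4. Longest gap: 372 seconds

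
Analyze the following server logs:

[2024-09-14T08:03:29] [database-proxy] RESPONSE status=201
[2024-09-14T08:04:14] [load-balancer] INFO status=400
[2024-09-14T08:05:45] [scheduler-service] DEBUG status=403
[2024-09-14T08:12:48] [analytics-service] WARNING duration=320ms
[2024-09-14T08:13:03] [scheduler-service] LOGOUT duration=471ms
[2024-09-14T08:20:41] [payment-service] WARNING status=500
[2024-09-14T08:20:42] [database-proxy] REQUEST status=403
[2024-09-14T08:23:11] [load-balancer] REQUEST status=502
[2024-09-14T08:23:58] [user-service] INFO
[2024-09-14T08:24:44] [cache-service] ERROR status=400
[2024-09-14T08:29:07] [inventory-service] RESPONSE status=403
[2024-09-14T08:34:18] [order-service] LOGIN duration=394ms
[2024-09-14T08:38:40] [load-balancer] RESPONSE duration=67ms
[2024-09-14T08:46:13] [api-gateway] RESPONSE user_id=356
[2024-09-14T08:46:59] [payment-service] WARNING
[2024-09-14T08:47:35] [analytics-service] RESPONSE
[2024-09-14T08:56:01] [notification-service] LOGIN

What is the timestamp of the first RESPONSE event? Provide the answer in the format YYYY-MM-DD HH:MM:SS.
2024-09-14 08:03:29

To find the first event:

1. Filter for all RESPONSE events
2. Sort by timestamp
3. Select the first one
4. Timestamp: 2024-09-14 08:03:29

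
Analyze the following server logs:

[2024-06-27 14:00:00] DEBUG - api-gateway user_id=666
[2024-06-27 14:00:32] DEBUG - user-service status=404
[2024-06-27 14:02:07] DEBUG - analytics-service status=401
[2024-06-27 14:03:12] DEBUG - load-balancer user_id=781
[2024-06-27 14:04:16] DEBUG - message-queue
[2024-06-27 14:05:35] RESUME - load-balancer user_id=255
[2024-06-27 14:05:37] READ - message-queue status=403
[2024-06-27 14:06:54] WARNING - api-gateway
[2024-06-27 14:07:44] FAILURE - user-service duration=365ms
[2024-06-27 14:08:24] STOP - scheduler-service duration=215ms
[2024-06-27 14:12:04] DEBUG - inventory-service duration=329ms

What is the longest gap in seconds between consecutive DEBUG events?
468

To find the longest gap:

1. Extract all DEBUG events in chronological order
2. Calculate time differences between consecutive events
3. Find the maximum difference
4. Longest gap: 468 seconds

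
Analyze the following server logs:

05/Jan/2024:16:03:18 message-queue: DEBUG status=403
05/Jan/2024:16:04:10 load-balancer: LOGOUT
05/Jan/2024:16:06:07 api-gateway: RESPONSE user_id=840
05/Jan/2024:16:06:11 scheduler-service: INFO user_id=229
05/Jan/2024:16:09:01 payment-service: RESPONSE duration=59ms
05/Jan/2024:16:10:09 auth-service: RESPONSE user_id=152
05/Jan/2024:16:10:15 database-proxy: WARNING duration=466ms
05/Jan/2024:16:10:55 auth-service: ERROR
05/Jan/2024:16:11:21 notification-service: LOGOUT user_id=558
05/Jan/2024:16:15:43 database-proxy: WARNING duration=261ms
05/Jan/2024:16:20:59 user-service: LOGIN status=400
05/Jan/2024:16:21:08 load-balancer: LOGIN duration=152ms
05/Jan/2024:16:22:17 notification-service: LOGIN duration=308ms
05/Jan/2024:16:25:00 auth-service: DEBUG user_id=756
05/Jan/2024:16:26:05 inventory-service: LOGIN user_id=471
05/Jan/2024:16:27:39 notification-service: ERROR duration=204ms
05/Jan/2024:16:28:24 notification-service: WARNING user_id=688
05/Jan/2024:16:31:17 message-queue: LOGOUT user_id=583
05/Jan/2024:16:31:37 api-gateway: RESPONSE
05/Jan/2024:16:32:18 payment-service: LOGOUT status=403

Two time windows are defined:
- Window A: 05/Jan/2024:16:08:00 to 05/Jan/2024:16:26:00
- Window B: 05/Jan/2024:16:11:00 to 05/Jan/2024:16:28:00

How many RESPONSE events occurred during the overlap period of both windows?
0

To find overlap events:

1. Window A: 05/Jan/2024:16:08:00 to 05/Jan/2024:16:26:00
2. Window B: 05/Jan/2024:16:11:00 to 05/Jan/2024:16:28:00
3. Overlap period: 05/Jan/2024:16:11:00 to 05/Jan/2024:16:26:00
4. Count RESPONSE events in overlap: 0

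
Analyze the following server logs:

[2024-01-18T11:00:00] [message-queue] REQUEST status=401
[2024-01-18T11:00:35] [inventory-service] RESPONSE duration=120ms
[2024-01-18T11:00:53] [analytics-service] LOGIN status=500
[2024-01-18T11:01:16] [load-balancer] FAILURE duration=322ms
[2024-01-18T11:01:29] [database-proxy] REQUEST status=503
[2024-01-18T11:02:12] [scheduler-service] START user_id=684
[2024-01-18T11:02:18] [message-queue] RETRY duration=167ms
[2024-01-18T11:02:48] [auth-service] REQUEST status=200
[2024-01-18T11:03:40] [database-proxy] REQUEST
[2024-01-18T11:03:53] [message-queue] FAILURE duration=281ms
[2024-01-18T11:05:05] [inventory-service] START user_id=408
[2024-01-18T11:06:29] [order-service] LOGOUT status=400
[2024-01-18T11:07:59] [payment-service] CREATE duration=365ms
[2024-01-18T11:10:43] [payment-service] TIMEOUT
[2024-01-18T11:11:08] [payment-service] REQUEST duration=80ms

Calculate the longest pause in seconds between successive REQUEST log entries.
448

To find the longest gap:

1. Extract all REQUEST events in chronological order
2. Calculate time differences between consecutive events
3. Find the maximum difference
4. Longest gap: 448 seconds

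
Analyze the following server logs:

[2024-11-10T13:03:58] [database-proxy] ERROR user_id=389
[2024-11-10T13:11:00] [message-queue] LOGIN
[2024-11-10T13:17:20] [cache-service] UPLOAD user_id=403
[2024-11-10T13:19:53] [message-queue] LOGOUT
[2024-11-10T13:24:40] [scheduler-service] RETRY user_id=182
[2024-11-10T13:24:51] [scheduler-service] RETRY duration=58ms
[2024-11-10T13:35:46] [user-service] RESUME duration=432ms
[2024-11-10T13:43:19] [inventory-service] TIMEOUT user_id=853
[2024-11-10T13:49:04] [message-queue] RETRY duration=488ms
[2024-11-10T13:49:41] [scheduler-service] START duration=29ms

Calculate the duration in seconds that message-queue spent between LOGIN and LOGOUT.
533

To calculate state duration:

1. Find LOGIN event for message-queue: 2024-11-10T13:11:00
2. Find LOGOUT event for message-queue: 2024-11-10T13:19:53
3. Calculate duration: 2024-11-10T13:19:53 - 2024-11-10T13:11:00 = 533 seconds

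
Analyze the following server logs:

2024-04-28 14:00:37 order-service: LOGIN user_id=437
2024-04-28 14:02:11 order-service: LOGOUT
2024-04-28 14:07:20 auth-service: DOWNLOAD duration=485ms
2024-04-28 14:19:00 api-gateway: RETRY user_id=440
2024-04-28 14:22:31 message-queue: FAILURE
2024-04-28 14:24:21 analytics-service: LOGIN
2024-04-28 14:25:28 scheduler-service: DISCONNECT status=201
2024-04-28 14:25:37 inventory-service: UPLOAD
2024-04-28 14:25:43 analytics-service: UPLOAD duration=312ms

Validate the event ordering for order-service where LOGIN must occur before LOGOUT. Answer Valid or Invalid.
Valid

To validate ordering:

1. Required order: LOGIN → LOGOUT
2. Rule: LOGIN must occur before LOGOUT
3. Check actual order of events for order-service
4. Result: Valid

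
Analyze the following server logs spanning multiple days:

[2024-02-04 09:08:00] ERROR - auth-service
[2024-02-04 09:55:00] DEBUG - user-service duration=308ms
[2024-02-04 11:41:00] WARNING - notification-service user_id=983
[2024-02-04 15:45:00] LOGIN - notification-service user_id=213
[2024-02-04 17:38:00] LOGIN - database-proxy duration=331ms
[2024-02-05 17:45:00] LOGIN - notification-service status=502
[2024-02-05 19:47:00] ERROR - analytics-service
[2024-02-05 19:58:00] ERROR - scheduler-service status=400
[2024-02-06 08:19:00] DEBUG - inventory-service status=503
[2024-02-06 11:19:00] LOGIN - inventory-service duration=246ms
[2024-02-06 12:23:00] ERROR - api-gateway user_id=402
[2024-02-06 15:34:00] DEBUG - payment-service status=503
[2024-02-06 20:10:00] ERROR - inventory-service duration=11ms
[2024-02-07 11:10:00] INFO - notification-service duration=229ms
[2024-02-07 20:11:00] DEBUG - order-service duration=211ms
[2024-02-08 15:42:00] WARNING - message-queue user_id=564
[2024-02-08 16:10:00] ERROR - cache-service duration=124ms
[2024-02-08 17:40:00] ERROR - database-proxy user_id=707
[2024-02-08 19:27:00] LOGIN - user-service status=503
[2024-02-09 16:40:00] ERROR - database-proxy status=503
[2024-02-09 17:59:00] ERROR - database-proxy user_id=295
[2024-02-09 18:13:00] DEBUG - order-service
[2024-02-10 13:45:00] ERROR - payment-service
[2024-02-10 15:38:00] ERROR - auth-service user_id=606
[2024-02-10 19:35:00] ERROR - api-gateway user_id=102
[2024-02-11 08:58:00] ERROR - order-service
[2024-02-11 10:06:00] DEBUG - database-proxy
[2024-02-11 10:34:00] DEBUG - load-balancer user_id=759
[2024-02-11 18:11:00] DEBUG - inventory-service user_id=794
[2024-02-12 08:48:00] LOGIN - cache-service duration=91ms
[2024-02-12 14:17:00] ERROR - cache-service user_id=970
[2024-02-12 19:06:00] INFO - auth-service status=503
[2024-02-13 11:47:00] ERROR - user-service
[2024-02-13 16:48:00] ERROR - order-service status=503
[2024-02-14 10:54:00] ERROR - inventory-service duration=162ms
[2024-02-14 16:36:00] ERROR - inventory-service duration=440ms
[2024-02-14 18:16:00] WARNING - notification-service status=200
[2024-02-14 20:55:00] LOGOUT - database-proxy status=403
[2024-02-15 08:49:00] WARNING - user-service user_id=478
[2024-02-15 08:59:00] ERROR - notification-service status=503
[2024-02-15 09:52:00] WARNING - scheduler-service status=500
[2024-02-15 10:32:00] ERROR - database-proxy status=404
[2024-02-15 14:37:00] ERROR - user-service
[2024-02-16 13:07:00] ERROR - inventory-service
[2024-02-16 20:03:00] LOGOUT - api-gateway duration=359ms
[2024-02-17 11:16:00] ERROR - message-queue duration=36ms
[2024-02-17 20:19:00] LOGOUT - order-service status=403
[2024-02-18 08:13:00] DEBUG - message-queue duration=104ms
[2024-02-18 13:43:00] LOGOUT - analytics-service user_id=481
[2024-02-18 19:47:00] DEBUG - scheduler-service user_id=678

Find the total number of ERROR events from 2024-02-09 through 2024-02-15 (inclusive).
14

To filter by date range:

1. Date range: 2024-02-09 through 2024-02-15, both dates inclusive
2. Filter for ERROR events whose date falls in this range
3. Count matching events: 14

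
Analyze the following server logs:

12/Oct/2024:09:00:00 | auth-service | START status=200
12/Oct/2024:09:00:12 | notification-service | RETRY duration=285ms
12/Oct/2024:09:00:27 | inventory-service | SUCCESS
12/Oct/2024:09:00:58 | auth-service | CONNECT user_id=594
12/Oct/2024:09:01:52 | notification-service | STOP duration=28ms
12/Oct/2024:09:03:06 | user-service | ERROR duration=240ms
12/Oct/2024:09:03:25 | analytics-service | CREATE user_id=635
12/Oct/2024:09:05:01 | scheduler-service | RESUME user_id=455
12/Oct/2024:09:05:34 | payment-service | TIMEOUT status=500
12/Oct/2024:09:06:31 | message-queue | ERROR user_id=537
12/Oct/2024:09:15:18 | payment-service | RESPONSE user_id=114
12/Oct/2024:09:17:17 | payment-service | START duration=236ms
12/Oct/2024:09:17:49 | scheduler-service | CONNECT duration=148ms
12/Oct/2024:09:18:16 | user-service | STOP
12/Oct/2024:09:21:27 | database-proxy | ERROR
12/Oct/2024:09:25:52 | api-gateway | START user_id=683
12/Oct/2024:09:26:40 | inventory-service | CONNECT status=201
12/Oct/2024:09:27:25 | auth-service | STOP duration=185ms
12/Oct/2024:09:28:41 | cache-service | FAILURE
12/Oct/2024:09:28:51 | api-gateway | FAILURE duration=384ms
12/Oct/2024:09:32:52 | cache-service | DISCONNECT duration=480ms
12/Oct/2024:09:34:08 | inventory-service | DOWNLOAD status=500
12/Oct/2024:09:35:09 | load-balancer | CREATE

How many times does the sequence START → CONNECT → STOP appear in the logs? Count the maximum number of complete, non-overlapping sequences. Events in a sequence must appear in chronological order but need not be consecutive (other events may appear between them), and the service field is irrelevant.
3

To count sequences:

1. Look for pattern: START → CONNECT → STOP
2. Greedily scan the log in chronological order, matching each sequence element in turn (ignoring service)
3. Each time the full pattern completes, increment the count and restart matching from the next event
4. Complete non-overlapping sequences found: 3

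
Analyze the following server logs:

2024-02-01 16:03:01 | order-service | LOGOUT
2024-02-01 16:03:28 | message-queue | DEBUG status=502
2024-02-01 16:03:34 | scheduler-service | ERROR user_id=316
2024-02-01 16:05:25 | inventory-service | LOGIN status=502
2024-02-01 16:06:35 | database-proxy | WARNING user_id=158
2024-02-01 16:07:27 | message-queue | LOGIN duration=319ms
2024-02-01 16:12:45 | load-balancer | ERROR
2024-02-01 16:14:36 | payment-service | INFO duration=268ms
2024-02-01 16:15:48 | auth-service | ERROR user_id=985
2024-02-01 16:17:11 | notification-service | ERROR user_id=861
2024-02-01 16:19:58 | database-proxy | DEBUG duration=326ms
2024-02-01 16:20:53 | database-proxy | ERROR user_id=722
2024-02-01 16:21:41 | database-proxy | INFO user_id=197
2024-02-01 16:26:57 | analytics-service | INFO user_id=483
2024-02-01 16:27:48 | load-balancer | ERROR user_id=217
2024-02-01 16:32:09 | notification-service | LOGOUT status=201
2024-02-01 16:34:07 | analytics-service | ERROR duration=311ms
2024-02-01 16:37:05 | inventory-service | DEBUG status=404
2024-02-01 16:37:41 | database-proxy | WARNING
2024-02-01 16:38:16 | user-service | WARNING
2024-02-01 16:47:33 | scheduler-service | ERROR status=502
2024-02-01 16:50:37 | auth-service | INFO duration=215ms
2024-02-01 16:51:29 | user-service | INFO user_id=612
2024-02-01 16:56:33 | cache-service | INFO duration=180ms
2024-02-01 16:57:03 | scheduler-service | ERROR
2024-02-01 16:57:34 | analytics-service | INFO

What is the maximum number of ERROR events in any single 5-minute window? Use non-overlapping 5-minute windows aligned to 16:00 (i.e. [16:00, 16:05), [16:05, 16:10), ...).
2

To find the burst window:

1. Divide the log period into non-overlapping 5-minute windows starting at 16:00
2. Count ERROR events in each window
3. Find the window with maximum count
4. Maximum events in a window: 2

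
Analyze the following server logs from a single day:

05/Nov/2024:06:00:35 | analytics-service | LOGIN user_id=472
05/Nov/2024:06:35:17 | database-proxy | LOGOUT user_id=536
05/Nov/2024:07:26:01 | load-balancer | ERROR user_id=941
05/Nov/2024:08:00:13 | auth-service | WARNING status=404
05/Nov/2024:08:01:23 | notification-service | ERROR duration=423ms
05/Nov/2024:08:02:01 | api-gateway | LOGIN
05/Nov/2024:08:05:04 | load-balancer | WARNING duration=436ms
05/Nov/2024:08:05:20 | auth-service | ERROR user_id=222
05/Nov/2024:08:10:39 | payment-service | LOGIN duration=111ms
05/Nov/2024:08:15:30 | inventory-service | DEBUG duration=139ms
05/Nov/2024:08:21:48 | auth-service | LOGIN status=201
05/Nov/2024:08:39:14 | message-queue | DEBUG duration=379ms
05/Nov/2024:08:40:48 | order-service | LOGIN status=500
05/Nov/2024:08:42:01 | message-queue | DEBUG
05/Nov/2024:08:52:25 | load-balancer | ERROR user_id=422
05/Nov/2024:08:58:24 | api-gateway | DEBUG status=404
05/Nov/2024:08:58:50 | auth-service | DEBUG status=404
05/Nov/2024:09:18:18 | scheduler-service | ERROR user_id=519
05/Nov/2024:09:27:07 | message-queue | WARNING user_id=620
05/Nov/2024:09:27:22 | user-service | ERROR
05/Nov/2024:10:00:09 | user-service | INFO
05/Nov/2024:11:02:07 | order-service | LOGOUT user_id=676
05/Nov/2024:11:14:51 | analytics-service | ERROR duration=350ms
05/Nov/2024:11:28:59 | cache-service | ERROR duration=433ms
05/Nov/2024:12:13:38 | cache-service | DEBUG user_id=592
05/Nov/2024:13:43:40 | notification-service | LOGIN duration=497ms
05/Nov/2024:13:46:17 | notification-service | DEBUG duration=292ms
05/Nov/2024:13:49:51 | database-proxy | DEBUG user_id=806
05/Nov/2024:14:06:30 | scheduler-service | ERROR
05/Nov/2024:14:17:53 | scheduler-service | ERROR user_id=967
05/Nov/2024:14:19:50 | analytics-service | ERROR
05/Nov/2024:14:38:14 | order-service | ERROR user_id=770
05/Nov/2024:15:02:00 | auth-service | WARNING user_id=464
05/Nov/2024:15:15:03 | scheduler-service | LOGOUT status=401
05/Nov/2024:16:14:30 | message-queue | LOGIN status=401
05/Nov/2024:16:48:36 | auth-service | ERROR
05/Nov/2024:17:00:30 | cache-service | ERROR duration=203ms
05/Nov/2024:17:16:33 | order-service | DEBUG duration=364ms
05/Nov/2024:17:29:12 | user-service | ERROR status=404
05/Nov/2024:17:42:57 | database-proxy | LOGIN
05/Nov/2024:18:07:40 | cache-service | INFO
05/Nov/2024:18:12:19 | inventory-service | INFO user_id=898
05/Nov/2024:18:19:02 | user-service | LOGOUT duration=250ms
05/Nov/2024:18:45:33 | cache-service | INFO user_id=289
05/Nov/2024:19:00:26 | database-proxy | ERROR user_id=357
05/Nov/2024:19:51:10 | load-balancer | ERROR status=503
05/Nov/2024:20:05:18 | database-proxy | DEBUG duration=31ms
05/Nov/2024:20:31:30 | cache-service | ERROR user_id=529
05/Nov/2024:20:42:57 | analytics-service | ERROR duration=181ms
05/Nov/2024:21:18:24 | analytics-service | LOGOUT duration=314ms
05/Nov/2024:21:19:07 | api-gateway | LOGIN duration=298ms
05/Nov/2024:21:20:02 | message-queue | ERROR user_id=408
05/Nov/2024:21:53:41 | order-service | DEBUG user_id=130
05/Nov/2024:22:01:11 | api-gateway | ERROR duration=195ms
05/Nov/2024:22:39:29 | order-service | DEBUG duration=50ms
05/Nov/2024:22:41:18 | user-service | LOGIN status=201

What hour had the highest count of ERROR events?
14

To find the peak hour:

1. Group all ERROR events by hour
2. Count events in each hour
3. Find hour with maximum count
4. Peak hour: 14 (with 4 events)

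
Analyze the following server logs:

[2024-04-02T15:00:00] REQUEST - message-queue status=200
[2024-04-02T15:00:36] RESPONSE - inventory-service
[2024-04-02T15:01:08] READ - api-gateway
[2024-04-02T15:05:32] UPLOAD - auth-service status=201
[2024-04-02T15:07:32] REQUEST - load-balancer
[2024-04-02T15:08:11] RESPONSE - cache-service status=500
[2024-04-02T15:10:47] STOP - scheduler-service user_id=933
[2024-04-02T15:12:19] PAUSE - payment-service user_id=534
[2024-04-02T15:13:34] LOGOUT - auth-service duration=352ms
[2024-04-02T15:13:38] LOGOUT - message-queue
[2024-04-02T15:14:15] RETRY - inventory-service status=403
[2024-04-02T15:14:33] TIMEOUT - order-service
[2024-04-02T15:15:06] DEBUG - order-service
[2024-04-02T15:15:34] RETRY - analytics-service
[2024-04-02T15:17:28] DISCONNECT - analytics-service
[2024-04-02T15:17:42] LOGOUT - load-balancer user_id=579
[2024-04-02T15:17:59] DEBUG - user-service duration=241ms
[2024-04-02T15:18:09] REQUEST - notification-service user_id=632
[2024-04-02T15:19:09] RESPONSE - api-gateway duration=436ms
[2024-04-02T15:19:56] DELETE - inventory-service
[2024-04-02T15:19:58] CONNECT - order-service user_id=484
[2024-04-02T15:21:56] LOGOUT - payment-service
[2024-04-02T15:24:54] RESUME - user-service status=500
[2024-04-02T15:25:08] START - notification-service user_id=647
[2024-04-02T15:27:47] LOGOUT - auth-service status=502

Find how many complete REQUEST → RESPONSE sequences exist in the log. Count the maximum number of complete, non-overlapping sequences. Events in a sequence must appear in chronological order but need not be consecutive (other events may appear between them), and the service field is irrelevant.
3

To count sequences:

1. Look for pattern: REQUEST → RESPONSE
2. Greedily scan the log in chronological order, matching each sequence element in turn (ignoring service)
3. Each time the full pattern completes, increment the count and restart matching from the next event
4. Complete non-overlapping sequences found: 3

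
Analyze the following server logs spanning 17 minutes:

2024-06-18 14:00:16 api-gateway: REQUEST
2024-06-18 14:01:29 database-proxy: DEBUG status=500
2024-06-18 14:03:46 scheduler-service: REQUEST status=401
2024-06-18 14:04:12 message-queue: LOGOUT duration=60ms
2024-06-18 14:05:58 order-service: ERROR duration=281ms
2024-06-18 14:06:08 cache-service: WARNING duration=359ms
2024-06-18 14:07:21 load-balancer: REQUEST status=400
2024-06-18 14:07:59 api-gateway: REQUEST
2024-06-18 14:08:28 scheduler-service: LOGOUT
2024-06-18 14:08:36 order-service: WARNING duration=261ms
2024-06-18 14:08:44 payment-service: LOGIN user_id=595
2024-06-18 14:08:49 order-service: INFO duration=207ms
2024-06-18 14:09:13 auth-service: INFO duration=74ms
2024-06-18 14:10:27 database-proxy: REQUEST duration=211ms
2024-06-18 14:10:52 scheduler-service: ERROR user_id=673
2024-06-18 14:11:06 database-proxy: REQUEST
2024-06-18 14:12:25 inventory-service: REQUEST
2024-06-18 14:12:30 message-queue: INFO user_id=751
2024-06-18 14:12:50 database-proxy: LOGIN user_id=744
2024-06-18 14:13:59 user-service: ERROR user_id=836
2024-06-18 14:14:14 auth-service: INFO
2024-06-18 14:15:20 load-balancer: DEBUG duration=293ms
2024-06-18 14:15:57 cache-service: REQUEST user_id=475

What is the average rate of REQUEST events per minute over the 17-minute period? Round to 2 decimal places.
0.47

To calculate the rate:

1. Count total REQUEST events: 8
2. Total time period: 17 minutes
3. Rate = 8 / 17 = 0.47 events per minute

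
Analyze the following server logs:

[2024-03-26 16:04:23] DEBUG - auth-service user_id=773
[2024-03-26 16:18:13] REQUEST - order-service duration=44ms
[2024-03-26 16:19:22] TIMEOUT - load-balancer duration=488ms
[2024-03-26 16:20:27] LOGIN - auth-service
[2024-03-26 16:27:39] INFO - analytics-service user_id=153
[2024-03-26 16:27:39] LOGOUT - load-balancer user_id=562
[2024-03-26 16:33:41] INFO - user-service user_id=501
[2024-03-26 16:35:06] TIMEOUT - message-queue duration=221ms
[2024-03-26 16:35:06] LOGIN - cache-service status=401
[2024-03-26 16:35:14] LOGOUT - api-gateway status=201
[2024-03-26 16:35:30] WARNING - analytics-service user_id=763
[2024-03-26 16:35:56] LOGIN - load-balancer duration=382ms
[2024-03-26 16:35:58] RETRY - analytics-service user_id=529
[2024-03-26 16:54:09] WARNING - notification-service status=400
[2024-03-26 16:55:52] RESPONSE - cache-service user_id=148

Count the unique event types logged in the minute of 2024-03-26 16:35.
5

To count unique event types:

1. Filter events in the minute starting at 2024-03-26 16:35
2. Extract event types from matching entries
3. Count unique types: 5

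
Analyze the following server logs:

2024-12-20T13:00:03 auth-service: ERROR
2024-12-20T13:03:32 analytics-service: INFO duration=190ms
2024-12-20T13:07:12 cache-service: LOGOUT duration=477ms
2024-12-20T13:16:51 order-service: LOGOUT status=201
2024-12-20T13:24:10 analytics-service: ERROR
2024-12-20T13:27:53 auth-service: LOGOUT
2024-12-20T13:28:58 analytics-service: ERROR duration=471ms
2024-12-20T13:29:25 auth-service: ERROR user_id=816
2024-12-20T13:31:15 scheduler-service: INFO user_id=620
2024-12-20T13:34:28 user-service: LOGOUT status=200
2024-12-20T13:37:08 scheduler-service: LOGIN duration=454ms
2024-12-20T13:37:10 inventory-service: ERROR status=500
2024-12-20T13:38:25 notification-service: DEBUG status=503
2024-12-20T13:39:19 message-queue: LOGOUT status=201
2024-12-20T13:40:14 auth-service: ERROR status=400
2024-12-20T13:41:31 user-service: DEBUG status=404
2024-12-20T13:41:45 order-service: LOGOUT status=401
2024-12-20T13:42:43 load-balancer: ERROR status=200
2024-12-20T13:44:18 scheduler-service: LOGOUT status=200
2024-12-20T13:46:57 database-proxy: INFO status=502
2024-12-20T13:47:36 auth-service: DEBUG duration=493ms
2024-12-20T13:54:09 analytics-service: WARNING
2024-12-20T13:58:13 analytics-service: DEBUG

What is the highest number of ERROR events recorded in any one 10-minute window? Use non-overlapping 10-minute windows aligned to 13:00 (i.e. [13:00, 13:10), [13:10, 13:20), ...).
3

To find the burst window:

1. Divide the log period into non-overlapping 10-minute windows starting at 13:00
2. Count ERROR events in each window
3. Find the window with maximum count
4. Maximum events in a window: 3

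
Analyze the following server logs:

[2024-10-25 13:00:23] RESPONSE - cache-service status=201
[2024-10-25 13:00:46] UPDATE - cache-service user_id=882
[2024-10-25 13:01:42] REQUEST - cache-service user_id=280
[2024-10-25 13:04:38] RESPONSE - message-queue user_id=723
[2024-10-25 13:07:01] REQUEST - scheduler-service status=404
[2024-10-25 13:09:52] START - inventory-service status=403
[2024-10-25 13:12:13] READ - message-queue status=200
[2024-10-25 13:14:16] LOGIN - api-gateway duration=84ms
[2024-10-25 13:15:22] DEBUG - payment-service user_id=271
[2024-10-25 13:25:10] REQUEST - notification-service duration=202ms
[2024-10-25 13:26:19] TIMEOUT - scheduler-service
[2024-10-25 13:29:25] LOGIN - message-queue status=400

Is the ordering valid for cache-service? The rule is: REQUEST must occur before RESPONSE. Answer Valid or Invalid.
Invalid

To validate ordering:

1. Required order: REQUEST → RESPONSE
2. Rule: REQUEST must occur before RESPONSE
3. Check actual order of events for cache-service
4. Result: Invalid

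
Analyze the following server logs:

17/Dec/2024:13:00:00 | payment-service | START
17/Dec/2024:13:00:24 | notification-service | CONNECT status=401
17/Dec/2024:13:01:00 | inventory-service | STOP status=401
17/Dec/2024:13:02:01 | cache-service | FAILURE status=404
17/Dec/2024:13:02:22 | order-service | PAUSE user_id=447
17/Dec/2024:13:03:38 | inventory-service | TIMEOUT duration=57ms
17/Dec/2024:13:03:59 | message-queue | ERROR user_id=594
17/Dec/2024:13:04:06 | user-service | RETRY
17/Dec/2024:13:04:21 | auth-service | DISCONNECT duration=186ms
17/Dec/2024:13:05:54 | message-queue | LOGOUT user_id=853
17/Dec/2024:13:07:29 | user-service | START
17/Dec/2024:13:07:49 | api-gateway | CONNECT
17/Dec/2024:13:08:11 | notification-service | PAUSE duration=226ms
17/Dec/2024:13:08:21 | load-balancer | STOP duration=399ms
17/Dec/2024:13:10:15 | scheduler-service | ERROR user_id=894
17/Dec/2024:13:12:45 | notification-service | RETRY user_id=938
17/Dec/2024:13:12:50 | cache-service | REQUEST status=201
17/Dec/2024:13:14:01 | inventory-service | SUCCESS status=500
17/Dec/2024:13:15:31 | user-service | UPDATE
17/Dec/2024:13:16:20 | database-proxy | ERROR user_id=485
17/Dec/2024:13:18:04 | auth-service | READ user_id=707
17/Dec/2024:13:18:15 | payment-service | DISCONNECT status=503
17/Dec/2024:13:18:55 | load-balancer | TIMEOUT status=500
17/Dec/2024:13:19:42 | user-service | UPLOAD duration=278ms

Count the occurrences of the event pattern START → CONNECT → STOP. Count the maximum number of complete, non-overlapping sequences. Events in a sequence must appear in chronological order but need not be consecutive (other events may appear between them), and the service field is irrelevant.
2

To count sequences:

1. Look for pattern: START → CONNECT → STOP
2. Greedily scan the log in chronological order, matching each sequence element in turn (ignoring service)
3. Each time the full pattern completes, increment the count and restart matching from the next event
4. Complete non-overlapping sequences found: 2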